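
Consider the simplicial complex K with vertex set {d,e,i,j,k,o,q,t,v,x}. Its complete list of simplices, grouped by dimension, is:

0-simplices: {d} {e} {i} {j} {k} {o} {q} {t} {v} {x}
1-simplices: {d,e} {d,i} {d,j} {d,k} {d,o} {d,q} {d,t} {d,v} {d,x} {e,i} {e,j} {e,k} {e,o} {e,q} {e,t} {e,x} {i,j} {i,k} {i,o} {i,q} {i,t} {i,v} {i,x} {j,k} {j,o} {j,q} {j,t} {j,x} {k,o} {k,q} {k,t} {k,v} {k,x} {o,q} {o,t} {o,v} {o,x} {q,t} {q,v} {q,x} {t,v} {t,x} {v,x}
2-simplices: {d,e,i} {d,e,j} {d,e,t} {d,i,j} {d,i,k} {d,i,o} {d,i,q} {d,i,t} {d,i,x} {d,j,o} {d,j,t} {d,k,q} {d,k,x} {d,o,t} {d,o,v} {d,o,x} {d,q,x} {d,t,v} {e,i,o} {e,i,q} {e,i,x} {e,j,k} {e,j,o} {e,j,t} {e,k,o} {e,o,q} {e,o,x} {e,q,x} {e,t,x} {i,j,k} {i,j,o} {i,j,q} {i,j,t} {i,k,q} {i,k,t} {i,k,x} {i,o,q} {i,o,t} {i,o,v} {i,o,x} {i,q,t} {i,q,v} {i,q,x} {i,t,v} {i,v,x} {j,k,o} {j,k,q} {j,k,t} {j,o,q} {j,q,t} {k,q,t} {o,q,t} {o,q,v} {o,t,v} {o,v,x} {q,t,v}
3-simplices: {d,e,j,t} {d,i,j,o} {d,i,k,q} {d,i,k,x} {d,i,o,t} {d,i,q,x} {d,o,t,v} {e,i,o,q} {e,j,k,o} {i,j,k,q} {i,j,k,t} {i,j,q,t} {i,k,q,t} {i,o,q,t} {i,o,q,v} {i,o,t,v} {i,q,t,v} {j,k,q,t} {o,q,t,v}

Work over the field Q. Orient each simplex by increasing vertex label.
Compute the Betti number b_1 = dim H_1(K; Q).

n_0=10 n_1=43 n_2=56 n_3=19  [Q]
∂1: piv[de,di,dj,dk,do,dq,dt,dv,dx] rk=9  ker:ei,ej,ek,eo,eq,et,ex,ij,ik,io,iq,it,iv,ix,jk,jo,jq,jt,jx,ko,kq,kt,kv,kx,oq,ot,ov,ox,qt,qv,qx,tv,tx,vx
∂2: piv[dei,dej,det,dij,dik,dio,diq,dit,dix,djo,djt,dkq,dkx,dot,dov,dox,dqx,dtv,eio,eiq,eix,ejk,eko,eoq,etx,ijk,ijq,ikt,iov,iqt,iqv,ivx] rk=32  ker:ejo,ejt,eox,eqx,ijo,ijt,ikq,ikx,ioq,iot,iox,iqx,itv,jko,jkq,jkt,joq,jqt,kqt,oqt,oqv,otv,ovx,qtv
∂3: piv[dejt,dijo,dikq,dikx,diot,diqx,dotv,eioq,ejko,ijkq,ijkt,ijqt,ikqt,ioqt,ioqv,iotv,iqtv] rk=17  ker:jkqt,oqtv
b_1=(43−9)−32=2

b_1=2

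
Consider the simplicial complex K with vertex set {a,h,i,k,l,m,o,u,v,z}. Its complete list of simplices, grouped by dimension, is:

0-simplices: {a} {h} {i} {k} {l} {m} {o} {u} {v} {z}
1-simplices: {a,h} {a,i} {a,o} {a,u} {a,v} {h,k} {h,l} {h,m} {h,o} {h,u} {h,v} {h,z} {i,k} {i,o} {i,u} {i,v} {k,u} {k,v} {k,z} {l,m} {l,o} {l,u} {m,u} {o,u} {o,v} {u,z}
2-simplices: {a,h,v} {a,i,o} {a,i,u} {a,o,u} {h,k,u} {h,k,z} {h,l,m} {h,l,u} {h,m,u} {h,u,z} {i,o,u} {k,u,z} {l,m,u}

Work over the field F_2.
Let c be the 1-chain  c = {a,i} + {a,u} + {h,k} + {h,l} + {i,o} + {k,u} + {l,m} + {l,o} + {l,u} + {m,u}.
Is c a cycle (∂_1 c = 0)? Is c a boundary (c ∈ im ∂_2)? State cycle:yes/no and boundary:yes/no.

cycle:yes boundary:no

n_0=10 n_1=26 n_2=13  [Z2]
∂1: piv[ah,ai,ao,au,av,hk,hl,hm,hz] rk=9  ker:ho,hu,hv,ik,io,iu,iv,ku,kv,kz,lm,lo,lu,mu,ou,ov,uz
∂2: piv[ahv,aio,aiu,aou,hku,hkz,hlm,hlu,hmu,huz] rk=10  ker:iou,kuz,lmu
∂1c = 0
c vs im∂2: residual ≠ 0 ⇒ not boundary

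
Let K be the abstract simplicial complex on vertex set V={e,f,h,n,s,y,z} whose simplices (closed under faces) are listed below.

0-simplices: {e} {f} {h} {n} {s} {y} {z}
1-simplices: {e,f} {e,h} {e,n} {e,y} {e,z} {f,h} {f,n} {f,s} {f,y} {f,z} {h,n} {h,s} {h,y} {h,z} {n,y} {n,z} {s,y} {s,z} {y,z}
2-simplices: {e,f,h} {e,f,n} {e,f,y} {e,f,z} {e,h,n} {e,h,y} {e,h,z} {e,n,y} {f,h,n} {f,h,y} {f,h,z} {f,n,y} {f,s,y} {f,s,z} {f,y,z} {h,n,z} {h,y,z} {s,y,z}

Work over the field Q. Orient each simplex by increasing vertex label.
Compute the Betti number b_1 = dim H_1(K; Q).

b_1=1

n_0=7 n_1=19 n_2=18  [Q]
∂1: piv[ef,eh,en,ey,ez,fs] rk=6  ker:fh,fn,fy,fz,hn,hs,hy,hz,ny,nz,sy,sz,yz
∂2: piv[efh,efn,efy,efz,ehn,ehy,ehz,eny,fsy,fsz,fyz,hnz] rk=12  ker:fhn,fhy,fhz,fny,hyz,syz
b_1=(19−6)−12=1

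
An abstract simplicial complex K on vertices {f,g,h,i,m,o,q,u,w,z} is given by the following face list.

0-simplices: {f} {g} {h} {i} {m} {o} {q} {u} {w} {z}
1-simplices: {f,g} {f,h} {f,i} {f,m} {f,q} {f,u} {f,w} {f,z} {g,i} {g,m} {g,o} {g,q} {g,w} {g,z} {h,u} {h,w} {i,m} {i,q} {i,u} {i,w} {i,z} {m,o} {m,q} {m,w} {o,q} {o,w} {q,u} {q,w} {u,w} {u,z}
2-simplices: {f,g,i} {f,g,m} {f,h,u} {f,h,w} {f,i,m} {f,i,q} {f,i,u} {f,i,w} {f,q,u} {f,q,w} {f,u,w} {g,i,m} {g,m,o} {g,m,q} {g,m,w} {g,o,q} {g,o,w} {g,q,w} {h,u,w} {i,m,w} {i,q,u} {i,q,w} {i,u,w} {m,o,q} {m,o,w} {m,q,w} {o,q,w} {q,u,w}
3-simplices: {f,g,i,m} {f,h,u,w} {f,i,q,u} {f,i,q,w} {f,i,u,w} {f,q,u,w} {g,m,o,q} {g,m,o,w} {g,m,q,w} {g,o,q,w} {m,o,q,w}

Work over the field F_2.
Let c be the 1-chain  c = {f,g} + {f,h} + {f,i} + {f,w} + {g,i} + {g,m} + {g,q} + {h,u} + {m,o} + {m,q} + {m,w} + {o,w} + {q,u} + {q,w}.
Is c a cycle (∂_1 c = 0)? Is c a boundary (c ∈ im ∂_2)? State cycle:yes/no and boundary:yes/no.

n_0=10 n_1=30 n_2=28 n_3=11  [Z2]
∂1: piv[fg,fh,fi,fm,fq,fu,fw,fz,go] rk=9  ker:gi,gm,gq,gw,gz,hu,hw,im,iq,iu,iw,iz,mo,mq,mw,oq,ow,qu,qw,uw,uz
∂2: piv[fgi,fgm,fhu,fhw,fim,fiq,fiu,fiw,fqu,fqw,fuw,gmo,gmq,gmw,goq,gow,gqw,imw] rk=18  ker:gim,huw,iqu,iqw,iuw,moq,mow,mqw,oqw,quw
∂3: piv[fgim,fhuw,fiqu,fiqw,fiuw,fquw,gmoq,gmow,gmqw,goqw] rk=10  ker:moqw
∂1c = 0
c vs im∂2: reduces to 0 ⇒ boundary

cycle:yes boundary:yes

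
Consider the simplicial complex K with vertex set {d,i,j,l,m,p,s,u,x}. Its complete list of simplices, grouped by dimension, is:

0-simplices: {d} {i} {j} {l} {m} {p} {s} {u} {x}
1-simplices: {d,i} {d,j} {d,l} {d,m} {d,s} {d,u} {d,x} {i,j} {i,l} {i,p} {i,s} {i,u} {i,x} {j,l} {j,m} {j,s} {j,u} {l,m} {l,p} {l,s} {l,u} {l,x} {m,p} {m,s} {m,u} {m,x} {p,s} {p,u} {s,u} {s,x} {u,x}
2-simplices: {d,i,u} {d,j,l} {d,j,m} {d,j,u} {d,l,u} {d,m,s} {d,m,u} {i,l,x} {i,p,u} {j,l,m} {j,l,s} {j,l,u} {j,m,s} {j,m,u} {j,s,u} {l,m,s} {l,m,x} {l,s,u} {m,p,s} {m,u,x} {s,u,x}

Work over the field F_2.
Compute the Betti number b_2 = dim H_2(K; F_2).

n_0=9 n_1=31 n_2=21  [Z2]
∂1: piv[di,dj,dl,dm,ds,du,dx,ip] rk=8  ker:ij,il,is,iu,ix,jl,jm,js,ju,lm,lp,ls,lu,lx,mp,ms,mu,mx,ps,pu,su,sx,ux
∂2: piv[diu,djl,djm,dju,dlu,dms,dmu,ilx,ipu,jlm,jls,jms,jsu,lmx,mps,mux,sux] rk=17  ker:jlu,jmu,lms,lsu
b_2=(21−17)−0=4

b_2=4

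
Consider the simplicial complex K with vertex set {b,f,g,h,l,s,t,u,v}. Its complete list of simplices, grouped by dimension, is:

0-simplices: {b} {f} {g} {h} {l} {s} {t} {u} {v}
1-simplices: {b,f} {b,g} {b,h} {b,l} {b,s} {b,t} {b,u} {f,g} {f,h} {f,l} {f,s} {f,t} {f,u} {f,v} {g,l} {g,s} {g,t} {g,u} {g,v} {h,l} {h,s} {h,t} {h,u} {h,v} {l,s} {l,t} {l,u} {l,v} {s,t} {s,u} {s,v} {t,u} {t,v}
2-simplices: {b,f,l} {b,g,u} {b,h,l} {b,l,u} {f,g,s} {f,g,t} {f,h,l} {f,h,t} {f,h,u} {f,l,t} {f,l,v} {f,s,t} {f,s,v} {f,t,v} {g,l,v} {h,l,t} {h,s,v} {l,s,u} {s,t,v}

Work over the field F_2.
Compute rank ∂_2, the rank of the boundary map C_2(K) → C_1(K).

rank∂_2=17

n_0=9 n_1=33 n_2=19  [Z2]
∂1: piv[bf,bg,bh,bl,bs,bt,bu,fv] rk=8  ker:fg,fh,fl,fs,ft,fu,gl,gs,gt,gu,gv,hl,hs,ht,hu,hv,ls,lt,lu,lv,st,su,sv,tu,tv
∂2: piv[bfl,bgu,bhl,blu,fgs,fgt,fhl,fht,fhu,flt,flv,fst,fsv,ftv,glv,hsv,lsu] rk=17  ker:hlt,stv
rk∂_2=17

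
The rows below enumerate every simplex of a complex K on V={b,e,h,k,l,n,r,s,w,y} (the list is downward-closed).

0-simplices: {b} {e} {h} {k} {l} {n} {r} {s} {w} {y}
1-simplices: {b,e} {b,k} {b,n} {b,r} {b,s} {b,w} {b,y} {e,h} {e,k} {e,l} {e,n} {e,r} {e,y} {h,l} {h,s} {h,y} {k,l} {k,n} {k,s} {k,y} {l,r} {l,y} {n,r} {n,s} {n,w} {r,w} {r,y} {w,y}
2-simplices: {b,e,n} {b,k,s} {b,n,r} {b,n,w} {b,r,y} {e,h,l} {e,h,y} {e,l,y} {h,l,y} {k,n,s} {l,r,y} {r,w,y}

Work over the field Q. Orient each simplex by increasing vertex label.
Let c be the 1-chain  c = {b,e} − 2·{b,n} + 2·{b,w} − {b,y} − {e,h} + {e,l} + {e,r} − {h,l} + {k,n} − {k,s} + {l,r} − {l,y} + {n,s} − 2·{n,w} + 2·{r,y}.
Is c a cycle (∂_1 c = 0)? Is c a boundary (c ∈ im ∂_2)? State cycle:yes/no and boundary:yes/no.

cycle:yes boundary:no

n_0=10 n_1=28 n_2=12  [Q]
∂1: piv[be,bk,bn,br,bs,bw,by,eh,el] rk=9  ker:ek,en,er,ey,hl,hs,hy,kl,kn,ks,ky,lr,ly,nr,ns,nw,rw,ry,wy
∂2: piv[ben,bks,bnr,bnw,bry,ehl,ehy,ely,kns,lry,rwy] rk=11  ker:hly
∂1c = 0
c vs im∂2: residual ≠ 0 ⇒ not boundary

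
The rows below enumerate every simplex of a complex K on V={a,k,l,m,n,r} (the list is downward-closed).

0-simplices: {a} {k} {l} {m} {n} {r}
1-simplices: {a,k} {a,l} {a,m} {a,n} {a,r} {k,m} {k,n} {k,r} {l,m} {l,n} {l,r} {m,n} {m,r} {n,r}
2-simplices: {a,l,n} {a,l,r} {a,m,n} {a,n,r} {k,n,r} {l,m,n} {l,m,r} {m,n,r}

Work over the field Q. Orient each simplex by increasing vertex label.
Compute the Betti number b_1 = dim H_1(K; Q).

n_0=6 n_1=14 n_2=8  [Q]
∂1: piv[ak,al,am,an,ar] rk=5  ker:km,kn,kr,lm,ln,lr,mn,mr,nr
∂2: piv[aln,alr,amn,anr,knr,lmn,lmr] rk=7  ker:mnr
b_1=(14−5)−7=2

b_1=2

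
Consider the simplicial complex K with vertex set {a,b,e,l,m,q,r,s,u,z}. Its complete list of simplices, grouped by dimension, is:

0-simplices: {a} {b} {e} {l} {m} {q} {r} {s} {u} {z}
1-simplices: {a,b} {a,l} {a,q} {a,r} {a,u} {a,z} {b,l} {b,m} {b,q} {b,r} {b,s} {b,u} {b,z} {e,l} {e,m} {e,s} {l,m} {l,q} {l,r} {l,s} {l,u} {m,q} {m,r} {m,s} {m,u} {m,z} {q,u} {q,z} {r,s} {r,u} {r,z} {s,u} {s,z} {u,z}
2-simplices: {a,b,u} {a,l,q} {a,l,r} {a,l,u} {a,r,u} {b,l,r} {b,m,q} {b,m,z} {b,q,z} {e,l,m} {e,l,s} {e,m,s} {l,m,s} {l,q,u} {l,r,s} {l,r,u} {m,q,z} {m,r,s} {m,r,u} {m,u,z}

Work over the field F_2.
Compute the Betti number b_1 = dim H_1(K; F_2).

n_0=10 n_1=34 n_2=20  [Z2]
∂1: piv[ab,al,aq,ar,au,az,bm,bs,el] rk=9  ker:bl,bq,br,bu,bz,em,es,lm,lq,lr,ls,lu,mq,mr,ms,mu,mz,qu,qz,rs,ru,rz,su,sz,uz
∂2: piv[abu,alq,alr,alu,aru,blr,bmq,bmz,bqz,elm,els,ems,lqu,lrs,mrs,mru,muz] rk=17  ker:lms,lru,mqz
b_1=(34−9)−17=8

b_1=8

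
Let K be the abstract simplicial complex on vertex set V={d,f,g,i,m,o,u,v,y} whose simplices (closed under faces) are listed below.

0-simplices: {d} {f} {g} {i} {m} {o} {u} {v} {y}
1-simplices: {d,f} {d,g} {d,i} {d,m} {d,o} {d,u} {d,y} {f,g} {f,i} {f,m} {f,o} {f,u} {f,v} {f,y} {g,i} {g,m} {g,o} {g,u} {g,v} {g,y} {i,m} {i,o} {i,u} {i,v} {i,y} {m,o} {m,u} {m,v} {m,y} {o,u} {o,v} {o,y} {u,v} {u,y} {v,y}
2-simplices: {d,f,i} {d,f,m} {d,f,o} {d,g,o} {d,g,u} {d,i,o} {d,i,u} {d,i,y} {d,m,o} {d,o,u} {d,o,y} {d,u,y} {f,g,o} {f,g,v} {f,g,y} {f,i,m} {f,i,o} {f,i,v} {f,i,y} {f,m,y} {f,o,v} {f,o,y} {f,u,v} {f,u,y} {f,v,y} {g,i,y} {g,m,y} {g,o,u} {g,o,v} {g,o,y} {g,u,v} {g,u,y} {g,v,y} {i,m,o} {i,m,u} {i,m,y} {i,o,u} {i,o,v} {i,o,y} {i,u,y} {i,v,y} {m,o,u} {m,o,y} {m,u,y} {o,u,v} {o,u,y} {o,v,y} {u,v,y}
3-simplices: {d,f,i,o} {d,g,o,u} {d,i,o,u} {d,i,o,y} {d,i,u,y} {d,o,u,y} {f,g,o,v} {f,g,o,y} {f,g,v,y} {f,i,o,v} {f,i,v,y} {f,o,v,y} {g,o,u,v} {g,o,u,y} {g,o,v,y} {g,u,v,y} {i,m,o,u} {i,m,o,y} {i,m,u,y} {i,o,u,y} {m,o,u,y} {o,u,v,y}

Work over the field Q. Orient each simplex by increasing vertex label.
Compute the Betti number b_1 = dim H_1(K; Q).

n_0=9 n_1=35 n_2=48 n_3=22  [Q]
∂1: piv[df,dg,di,dm,do,du,dy,fv] rk=8  ker:fg,fi,fm,fo,fu,fy,gi,gm,go,gu,gv,gy,im,io,iu,iv,iy,mo,mu,mv,my,ou,ov,oy,uv,uy,vy
∂2: piv[dfi,dfm,dfo,dgo,dgu,dio,diu,diy,dmo,dou,doy,duy,fgo,fgv,fgy,fim,fiv,fiy,fmy,fov,fuv,fuy,fvy,giy,gmy,imu] rk=26  ker:fio,foy,gou,gov,goy,guv,guy,gvy,imo,imy,iou,iov,ioy,iuy,ivy,mou,moy,muy,ouv,ouy,ovy,uvy
∂3: piv[dfio,dgou,diou,dioy,diuy,douy,fgov,fgoy,fgvy,fiov,fivy,fovy,gouv,gouy,guvy,imou,imoy,imuy] rk=18  ker:govy,iouy,mouy,ouvy
b_1=(35−8)−26=1

b_1=1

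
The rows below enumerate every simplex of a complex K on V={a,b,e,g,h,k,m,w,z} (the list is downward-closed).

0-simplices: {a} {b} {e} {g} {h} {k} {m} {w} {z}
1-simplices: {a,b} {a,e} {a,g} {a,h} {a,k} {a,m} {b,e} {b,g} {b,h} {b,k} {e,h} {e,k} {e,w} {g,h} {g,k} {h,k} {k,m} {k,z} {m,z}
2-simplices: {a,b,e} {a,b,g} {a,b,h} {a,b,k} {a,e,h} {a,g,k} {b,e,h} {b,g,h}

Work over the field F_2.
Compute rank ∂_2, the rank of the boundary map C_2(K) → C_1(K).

n_0=9 n_1=19 n_2=8  [Z2]
∂1: piv[ab,ae,ag,ah,ak,am,ew,kz] rk=8  ker:be,bg,bh,bk,eh,ek,gh,gk,hk,km,mz
∂2: piv[abe,abg,abh,abk,aeh,agk,bgh] rk=7  ker:beh
rk∂_2=7

rank∂_2=7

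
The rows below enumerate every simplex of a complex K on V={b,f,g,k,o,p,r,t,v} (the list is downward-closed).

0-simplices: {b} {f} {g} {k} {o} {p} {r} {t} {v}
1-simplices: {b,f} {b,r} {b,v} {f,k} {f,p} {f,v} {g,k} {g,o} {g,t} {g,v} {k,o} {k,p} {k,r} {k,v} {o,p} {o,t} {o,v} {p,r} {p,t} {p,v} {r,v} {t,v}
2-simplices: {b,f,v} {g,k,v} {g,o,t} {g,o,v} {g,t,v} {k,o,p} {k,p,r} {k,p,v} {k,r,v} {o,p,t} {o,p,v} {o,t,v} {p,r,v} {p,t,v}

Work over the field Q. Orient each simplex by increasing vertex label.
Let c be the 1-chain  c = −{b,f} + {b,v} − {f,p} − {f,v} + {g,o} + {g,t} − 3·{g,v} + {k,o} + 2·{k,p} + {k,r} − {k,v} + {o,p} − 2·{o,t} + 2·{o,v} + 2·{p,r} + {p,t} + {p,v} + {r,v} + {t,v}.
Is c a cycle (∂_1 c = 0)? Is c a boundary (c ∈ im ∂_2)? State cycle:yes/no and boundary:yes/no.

cycle:no boundary:no

n_0=9 n_1=22 n_2=14  [Q]
∂1: piv[bf,br,bv,fk,fp,gk,go,gt] rk=8  ker:fv,gv,ko,kp,kr,kv,op,ot,ov,pr,pt,pv,rv,tv
∂2: piv[bfv,gkv,got,gov,gtv,kop,kpr,kpv,krv,opt,opv] rk=11  ker:otv,prv,ptv
∂1c = {f} + {g} − 3·{k} + {o} − 2·{p} + 2·{r} − {t} + {v}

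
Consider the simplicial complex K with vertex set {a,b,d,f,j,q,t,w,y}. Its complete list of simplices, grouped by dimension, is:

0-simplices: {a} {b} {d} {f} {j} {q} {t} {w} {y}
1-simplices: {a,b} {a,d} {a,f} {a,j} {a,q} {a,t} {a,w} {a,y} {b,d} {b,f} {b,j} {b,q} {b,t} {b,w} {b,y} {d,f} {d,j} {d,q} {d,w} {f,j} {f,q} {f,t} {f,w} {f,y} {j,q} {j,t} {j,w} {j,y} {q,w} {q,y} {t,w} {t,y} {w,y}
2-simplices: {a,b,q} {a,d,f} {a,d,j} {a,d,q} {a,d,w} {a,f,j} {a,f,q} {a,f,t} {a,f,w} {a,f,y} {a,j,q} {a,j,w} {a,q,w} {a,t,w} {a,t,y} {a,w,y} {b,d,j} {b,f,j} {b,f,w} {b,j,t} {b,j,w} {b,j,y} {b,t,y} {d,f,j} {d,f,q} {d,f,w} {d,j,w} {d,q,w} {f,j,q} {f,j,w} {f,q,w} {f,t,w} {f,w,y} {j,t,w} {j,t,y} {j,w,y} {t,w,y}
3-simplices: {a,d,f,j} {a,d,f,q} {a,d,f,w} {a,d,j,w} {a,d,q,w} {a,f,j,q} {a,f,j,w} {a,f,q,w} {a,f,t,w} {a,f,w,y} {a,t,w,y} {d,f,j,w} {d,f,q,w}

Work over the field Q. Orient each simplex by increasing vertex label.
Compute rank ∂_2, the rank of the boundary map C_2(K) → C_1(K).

n_0=9 n_1=33 n_2=37 n_3=13  [Q]
∂1: piv[ab,ad,af,aj,aq,at,aw,ay] rk=8  ker:bd,bf,bj,bq,bt,bw,by,df,dj,dq,dw,fj,fq,ft,fw,fy,jq,jt,jw,jy,qw,qy,tw,ty,wy
∂2: piv[abq,adf,adj,adq,adw,afj,afq,aft,afw,afy,ajq,ajw,aqw,atw,aty,awy,bdj,bfj,bfw,bjt,bjy,bty,jtw] rk=23  ker:bjw,dfj,dfq,dfw,djw,dqw,fjq,fjw,fqw,ftw,fwy,jty,jwy,twy
∂3: piv[adfj,adfq,adfw,adjw,adqw,afjq,afjw,afqw,aftw,afwy,atwy] rk=11  ker:dfjw,dfqw
rk∂_2=23

rank∂_2=23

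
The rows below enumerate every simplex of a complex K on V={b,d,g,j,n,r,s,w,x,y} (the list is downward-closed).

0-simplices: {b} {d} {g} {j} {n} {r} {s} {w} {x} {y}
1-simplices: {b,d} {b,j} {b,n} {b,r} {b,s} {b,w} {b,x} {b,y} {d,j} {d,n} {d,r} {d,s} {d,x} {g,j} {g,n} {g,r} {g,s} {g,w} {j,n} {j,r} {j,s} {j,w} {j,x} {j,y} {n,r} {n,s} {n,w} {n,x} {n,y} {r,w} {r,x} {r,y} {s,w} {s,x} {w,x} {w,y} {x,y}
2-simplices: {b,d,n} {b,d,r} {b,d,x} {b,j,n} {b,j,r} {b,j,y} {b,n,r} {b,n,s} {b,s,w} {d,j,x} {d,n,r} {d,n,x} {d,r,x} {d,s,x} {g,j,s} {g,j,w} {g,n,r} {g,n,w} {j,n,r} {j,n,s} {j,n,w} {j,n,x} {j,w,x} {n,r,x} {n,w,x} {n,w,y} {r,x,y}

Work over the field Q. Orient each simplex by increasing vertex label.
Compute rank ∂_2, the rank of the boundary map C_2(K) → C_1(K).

rank∂_2=23

n_0=10 n_1=37 n_2=27  [Q]
∂1: piv[bd,bj,bn,br,bs,bw,bx,by,gj] rk=9  ker:dj,dn,dr,ds,dx,gn,gr,gs,gw,jn,jr,js,jw,jx,jy,nr,ns,nw,nx,ny,rw,rx,ry,sw,sx,wx,wy,xy
∂2: piv[bdn,bdr,bdx,bjn,bjr,bjy,bnr,bns,bsw,djx,dnx,drx,dsx,gjs,gjw,gnr,gnw,jns,jnw,jnx,jwx,nwy,rxy] rk=23  ker:dnr,jnr,nrx,nwx
rk∂_2=23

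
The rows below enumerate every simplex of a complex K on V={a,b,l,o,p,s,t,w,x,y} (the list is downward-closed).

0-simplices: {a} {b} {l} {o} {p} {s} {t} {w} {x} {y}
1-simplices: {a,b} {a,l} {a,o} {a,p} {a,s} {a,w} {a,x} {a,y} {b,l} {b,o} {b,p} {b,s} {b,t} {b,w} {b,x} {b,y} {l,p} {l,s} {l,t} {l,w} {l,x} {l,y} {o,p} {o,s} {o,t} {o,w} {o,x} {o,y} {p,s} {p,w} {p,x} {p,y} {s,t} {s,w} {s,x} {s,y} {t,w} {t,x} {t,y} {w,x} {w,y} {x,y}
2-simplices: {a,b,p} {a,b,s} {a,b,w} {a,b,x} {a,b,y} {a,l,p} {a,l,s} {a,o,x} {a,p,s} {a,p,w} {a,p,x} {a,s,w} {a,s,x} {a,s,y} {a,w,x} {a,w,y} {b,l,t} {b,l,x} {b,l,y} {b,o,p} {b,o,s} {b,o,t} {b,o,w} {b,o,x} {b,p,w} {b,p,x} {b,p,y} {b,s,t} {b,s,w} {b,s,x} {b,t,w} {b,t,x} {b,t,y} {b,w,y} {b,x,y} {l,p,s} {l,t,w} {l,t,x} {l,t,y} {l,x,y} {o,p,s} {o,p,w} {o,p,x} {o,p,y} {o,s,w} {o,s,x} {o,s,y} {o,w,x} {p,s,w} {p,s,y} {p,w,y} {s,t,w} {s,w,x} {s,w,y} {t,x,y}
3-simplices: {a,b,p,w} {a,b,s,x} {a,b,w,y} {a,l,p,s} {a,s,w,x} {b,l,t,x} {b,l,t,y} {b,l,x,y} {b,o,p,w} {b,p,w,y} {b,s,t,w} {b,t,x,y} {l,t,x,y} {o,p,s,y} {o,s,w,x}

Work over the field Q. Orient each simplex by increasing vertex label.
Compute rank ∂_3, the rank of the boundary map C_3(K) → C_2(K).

n_0=10 n_1=42 n_2=55 n_3=15  [Q]
∂1: piv[ab,al,ao,ap,as,aw,ax,ay,bt] rk=9  ker:bl,bo,bp,bs,bw,bx,by,lp,ls,lt,lw,lx,ly,op,os,ot,ow,ox,oy,ps,pw,px,py,st,sw,sx,sy,tw,tx,ty,wx,wy,xy
∂2: piv[abp,abs,abw,abx,aby,alp,als,aox,aps,apw,apx,asw,asx,asy,awx,awy,blt,blx,bly,bop,bos,bot,bow,box,bpy,bst,btw,btx,bty,bxy,ltw,opy] rk=32  ker:bpw,bpx,bsw,bsx,bwy,lps,ltx,lty,lxy,ops,opw,opx,osw,osx,osy,owx,psw,psy,pwy,stw,swx,swy,txy
∂3: piv[abpw,absx,abwy,alps,aswx,bltx,blty,blxy,bopw,bpwy,bstw,btxy,opsy,oswx] rk=14  ker:ltxy
rk∂_3=14

rank∂_3=14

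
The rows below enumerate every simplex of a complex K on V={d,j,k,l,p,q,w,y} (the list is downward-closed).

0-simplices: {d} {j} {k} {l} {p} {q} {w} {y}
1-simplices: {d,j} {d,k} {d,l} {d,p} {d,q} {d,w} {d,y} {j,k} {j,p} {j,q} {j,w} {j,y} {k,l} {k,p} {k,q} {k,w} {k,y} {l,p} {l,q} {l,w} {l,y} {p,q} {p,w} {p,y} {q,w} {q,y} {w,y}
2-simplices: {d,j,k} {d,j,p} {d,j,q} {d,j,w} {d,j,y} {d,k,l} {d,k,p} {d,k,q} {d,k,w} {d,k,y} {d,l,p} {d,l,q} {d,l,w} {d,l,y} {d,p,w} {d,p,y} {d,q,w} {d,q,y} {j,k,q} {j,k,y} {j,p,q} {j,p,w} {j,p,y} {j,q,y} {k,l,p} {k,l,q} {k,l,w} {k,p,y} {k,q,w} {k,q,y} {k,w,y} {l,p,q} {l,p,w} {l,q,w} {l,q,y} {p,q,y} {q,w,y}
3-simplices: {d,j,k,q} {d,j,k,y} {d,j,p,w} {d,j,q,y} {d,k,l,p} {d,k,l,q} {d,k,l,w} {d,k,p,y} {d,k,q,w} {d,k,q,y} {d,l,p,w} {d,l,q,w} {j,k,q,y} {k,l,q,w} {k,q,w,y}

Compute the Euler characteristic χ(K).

n_0=8 n_1=27 n_2=37 n_3=15
χ=+8−27+37−15=3

χ(K)=3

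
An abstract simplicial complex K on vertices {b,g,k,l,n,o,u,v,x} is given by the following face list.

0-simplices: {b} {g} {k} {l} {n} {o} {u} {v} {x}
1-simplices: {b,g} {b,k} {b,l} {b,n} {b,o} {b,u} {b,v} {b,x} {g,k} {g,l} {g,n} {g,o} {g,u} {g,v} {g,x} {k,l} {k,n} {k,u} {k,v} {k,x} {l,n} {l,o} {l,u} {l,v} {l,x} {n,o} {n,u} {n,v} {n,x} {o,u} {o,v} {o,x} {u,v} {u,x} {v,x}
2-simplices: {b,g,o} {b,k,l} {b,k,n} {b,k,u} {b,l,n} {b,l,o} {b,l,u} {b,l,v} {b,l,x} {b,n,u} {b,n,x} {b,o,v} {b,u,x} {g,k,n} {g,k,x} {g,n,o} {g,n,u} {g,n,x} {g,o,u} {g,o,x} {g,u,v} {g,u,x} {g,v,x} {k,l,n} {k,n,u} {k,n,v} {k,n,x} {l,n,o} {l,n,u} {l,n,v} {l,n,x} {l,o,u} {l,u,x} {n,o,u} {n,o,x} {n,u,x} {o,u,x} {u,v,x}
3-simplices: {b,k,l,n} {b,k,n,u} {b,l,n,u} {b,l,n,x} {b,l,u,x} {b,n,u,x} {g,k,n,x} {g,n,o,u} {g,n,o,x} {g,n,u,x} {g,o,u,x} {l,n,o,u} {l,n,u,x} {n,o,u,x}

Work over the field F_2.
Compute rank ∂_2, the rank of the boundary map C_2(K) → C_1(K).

rank∂_2=25

n_0=9 n_1=35 n_2=38 n_3=14  [Z2]
∂1: piv[bg,bk,bl,bn,bo,bu,bv,bx] rk=8  ker:gk,gl,gn,go,gu,gv,gx,kl,kn,ku,kv,kx,ln,lo,lu,lv,lx,no,nu,nv,nx,ou,ov,ox,uv,ux,vx
∂2: piv[bgo,bkl,bkn,bku,bln,blo,blu,blv,blx,bnu,bnx,bov,bux,gkn,gkx,gno,gnu,gnx,gou,gox,guv,gvx,knv,lno,lnv] rk=25  ker:gux,kln,knu,knx,lnu,lnx,lou,lux,nou,nox,nux,oux,uvx
∂3: piv[bkln,bknu,blnu,blnx,blux,bnux,gknx,gnou,gnox,gnux,goux,lnou] rk=12  ker:lnux,noux
rk∂_2=25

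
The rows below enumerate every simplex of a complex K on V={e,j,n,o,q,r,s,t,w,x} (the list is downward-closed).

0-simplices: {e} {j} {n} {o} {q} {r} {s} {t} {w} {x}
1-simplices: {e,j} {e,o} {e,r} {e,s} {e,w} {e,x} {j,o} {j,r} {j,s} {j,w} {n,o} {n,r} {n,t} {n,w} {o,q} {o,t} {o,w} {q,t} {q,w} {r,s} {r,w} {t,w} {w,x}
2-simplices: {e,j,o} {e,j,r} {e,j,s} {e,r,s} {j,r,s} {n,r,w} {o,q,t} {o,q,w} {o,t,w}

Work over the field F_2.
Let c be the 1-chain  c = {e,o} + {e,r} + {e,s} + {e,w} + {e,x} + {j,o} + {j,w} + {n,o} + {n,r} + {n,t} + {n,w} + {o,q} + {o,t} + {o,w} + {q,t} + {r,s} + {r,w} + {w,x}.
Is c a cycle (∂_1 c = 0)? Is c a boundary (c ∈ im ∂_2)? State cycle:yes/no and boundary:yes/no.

cycle:no boundary:no

n_0=10 n_1=23 n_2=9  [Z2]
∂1: piv[ej,eo,er,es,ew,ex,no,nt,oq] rk=9  ker:jo,jr,js,jw,nr,nw,ot,ow,qt,qw,rs,rw,tw,wx
∂2: piv[ejo,ejr,ejs,ers,nrw,oqt,oqw,otw] rk=8  ker:jrs
∂1c = {e} + {t}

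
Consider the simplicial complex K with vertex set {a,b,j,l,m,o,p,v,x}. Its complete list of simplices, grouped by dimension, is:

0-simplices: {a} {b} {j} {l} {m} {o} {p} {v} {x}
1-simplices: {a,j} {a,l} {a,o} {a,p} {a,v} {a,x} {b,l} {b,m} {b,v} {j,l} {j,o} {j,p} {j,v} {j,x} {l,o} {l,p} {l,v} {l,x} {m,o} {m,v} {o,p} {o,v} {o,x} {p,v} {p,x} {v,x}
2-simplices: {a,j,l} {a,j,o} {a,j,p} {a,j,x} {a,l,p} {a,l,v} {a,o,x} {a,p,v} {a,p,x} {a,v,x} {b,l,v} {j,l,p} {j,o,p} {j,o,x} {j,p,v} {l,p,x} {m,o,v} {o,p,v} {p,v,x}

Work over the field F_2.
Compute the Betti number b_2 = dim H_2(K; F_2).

n_0=9 n_1=26 n_2=19  [Z2]
∂1: piv[aj,al,ao,ap,av,ax,bl,bm] rk=8  ker:bv,jl,jo,jp,jv,jx,lo,lp,lv,lx,mo,mv,op,ov,ox,pv,px,vx
∂2: piv[ajl,ajo,ajp,ajx,alp,alv,aox,apv,apx,avx,blv,jop,jpv,lpx,mov,opv] rk=16  ker:jlp,jox,pvx
b_2=(19−16)−0=3

b_2=3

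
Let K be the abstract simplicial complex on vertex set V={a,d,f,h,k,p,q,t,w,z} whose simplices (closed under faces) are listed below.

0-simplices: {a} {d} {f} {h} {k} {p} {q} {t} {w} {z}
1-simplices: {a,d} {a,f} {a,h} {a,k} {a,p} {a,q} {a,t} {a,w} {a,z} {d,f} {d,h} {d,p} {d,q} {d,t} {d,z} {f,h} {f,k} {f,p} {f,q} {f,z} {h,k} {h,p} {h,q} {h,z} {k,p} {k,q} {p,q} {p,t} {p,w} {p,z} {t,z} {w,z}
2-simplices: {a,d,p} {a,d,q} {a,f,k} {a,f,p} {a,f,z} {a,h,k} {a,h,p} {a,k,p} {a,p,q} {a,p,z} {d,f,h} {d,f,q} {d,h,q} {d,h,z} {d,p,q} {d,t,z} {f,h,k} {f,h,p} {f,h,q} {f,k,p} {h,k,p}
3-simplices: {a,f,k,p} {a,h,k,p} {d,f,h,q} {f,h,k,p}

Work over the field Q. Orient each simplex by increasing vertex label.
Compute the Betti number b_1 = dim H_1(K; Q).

b_1=7

n_0=10 n_1=32 n_2=21 n_3=4  [Q]
∂1: piv[ad,af,ah,ak,ap,aq,at,aw,az] rk=9  ker:df,dh,dp,dq,dt,dz,fh,fk,fp,fq,fz,hk,hp,hq,hz,kp,kq,pq,pt,pw,pz,tz,wz
∂2: piv[adp,adq,afk,afp,afz,ahk,ahp,akp,apq,apz,dfh,dfq,dhq,dhz,dtz,fhk] rk=16  ker:dpq,fhp,fhq,fkp,hkp
∂3: piv[afkp,ahkp,dfhq,fhkp] rk=4
b_1=(32−9)−16=7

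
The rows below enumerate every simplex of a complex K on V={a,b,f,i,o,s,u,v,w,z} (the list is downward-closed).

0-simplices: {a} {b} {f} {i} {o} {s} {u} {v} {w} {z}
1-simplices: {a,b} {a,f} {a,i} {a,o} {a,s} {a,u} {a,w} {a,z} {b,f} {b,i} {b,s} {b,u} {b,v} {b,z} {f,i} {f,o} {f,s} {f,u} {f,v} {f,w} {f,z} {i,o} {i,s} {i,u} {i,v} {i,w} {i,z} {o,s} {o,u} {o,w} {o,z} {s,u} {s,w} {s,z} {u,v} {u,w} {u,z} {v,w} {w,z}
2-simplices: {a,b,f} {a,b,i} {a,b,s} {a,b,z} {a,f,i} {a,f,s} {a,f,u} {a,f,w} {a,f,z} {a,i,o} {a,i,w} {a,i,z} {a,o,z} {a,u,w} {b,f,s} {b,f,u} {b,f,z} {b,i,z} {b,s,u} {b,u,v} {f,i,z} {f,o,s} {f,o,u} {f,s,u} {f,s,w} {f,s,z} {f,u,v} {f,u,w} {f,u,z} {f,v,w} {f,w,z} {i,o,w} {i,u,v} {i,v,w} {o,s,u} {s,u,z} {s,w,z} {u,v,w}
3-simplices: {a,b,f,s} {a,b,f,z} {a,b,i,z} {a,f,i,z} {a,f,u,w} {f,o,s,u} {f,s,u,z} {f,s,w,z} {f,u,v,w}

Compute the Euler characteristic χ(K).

χ(K)=0

n_0=10 n_1=39 n_2=38 n_3=9
χ=+10−39+38−9=0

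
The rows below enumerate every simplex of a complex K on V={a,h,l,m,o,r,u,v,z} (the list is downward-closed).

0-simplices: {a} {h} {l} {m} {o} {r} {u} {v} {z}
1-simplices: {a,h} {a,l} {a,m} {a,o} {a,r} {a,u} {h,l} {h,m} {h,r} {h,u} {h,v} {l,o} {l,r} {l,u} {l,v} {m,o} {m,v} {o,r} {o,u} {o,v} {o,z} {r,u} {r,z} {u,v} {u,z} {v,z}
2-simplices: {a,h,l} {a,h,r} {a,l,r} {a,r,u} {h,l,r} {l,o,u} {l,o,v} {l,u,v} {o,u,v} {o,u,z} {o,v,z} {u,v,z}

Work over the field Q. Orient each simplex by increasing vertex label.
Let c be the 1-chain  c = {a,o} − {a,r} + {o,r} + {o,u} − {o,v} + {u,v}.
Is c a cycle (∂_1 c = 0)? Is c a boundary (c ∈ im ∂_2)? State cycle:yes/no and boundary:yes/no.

cycle:yes boundary:no

n_0=9 n_1=26 n_2=12  [Q]
∂1: piv[ah,al,am,ao,ar,au,hv,oz] rk=8  ker:hl,hm,hr,hu,lo,lr,lu,lv,mo,mv,or,ou,ov,ru,rz,uv,uz,vz
∂2: piv[ahl,ahr,alr,aru,lou,lov,luv,ouz,ovz] rk=9  ker:hlr,ouv,uvz
∂1c = 0
c vs im∂2: residual ≠ 0 ⇒ not boundary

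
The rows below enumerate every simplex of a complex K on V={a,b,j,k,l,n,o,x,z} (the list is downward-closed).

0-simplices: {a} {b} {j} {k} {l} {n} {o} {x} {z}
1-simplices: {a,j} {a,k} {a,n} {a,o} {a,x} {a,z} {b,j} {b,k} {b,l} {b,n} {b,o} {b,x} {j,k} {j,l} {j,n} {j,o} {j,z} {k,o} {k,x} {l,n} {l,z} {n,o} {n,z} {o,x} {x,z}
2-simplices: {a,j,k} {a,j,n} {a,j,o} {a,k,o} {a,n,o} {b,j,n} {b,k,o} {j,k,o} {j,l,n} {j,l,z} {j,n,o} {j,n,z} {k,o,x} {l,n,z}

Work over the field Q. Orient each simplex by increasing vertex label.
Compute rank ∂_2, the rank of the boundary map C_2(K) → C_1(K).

rank∂_2=11

n_0=9 n_1=25 n_2=14  [Q]
∂1: piv[aj,ak,an,ao,ax,az,bj,bl] rk=8  ker:bk,bn,bo,bx,jk,jl,jn,jo,jz,ko,kx,ln,lz,no,nz,ox,xz
∂2: piv[ajk,ajn,ajo,ako,ano,bjn,bko,jln,jlz,jnz,kox] rk=11  ker:jko,jno,lnz
rk∂_2=11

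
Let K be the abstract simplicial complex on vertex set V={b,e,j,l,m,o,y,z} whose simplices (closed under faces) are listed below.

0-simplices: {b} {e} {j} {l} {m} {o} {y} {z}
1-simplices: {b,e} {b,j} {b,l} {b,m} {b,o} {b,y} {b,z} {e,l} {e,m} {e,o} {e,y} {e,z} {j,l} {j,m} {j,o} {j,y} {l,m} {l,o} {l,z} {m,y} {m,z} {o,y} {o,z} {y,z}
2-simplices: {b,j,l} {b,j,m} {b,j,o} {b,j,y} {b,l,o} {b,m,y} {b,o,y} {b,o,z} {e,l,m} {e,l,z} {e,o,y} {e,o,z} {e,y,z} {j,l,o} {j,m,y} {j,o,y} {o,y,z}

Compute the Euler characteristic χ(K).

n_0=8 n_1=24 n_2=17
χ=+8−24+17=1

χ(K)=1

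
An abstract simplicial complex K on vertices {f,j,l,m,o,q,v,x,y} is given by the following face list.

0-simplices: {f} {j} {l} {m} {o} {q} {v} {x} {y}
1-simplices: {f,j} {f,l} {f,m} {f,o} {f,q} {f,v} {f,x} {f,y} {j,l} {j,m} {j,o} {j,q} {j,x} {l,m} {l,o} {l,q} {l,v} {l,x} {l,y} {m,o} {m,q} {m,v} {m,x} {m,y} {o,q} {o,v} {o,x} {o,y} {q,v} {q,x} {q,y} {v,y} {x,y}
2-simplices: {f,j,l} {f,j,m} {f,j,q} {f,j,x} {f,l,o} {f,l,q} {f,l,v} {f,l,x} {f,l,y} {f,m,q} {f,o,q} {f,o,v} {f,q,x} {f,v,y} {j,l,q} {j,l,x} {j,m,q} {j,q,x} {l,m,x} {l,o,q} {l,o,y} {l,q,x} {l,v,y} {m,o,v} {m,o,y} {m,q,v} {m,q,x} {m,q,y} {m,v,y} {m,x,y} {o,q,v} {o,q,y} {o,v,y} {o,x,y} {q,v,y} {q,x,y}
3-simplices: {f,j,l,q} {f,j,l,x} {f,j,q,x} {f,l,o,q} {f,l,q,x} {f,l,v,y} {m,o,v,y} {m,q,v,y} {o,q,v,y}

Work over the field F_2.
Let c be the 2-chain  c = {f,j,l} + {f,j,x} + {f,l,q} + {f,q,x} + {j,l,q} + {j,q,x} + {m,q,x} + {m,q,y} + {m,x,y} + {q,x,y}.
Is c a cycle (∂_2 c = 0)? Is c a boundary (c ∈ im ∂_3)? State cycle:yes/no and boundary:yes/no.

cycle:yes boundary:no

n_0=9 n_1=33 n_2=36 n_3=9  [Z2]
∂1: piv[fj,fl,fm,fo,fq,fv,fx,fy] rk=8  ker:jl,jm,jo,jq,jx,lm,lo,lq,lv,lx,ly,mo,mq,mv,mx,my,oq,ov,ox,oy,qv,qx,qy,vy,xy
∂2: piv[fjl,fjm,fjq,fjx,flo,flq,flv,flx,fly,fmq,foq,fov,fqx,fvy,lmx,loy,mov,moy,mqv,mqx,mqy,mxy,oqv,oxy] rk=24  ker:jlq,jlx,jmq,jqx,loq,lqx,lvy,mvy,oqy,ovy,qvy,qxy
∂3: piv[fjlq,fjlx,fjqx,floq,flqx,flvy,movy,mqvy,oqvy] rk=9
∂2c = 0
c vs im∂3: residual ≠ 0 ⇒ not boundary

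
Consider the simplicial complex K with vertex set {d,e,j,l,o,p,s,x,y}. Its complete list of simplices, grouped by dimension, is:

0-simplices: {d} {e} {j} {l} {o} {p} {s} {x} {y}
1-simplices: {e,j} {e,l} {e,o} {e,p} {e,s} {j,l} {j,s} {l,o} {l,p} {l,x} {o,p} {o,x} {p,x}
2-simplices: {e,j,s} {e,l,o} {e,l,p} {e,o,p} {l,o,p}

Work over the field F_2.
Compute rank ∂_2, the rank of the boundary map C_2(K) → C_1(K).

n_0=9 n_1=13 n_2=5  [Z2]
∂1: piv[ej,el,eo,ep,es,lx] rk=6  ker:jl,js,lo,lp,op,ox,px
∂2: piv[ejs,elo,elp,eop] rk=4  ker:lop
rk∂_2=4

rank∂_2=4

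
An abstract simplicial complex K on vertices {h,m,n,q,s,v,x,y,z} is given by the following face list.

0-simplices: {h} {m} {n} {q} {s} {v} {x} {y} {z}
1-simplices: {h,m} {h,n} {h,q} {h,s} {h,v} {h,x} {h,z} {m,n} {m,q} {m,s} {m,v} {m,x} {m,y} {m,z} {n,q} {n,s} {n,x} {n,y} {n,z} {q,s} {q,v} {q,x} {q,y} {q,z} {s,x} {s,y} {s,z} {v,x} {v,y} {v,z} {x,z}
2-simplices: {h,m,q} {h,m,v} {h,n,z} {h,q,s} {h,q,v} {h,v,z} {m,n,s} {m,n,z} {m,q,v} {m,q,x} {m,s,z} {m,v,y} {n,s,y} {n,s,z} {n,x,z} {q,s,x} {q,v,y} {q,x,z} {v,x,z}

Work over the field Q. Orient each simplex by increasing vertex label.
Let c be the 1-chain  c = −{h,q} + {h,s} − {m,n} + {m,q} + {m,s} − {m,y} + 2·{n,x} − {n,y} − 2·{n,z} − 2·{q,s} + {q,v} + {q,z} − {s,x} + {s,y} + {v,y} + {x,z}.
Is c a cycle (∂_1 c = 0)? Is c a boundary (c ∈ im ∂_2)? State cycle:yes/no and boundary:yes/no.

n_0=9 n_1=31 n_2=19  [Q]
∂1: piv[hm,hn,hq,hs,hv,hx,hz,my] rk=8  ker:mn,mq,ms,mv,mx,mz,nq,ns,nx,ny,nz,qs,qv,qx,qy,qz,sx,sy,sz,vx,vy,vz,xz
∂2: piv[hmq,hmv,hnz,hqs,hqv,hvz,mns,mnz,mqx,msz,mvy,nsy,nxz,qsx,qvy,qxz,vxz] rk=17  ker:mqv,nsz
∂1c = 0
c vs im∂2: reduces to 0 ⇒ boundary

cycle:yes boundary:yes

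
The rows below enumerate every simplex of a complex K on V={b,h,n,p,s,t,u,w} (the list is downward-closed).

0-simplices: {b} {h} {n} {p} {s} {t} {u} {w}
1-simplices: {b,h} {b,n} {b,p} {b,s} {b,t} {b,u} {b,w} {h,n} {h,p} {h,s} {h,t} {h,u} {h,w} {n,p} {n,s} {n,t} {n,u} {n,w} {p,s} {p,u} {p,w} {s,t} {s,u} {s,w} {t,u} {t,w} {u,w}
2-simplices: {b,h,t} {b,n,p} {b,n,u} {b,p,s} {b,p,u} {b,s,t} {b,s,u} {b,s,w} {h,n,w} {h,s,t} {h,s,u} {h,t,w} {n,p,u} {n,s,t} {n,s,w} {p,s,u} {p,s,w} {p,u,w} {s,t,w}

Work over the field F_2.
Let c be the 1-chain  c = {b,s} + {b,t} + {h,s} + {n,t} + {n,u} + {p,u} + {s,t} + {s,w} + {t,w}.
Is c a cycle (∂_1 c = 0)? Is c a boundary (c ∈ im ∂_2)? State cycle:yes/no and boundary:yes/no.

cycle:no boundary:no

n_0=8 n_1=27 n_2=19  [Z2]
∂1: piv[bh,bn,bp,bs,bt,bu,bw] rk=7  ker:hn,hp,hs,ht,hu,hw,np,ns,nt,nu,nw,ps,pu,pw,st,su,sw,tu,tw,uw
∂2: piv[bht,bnp,bnu,bps,bpu,bst,bsu,bsw,hnw,hst,hsu,htw,nst,nsw,psw,puw,stw] rk=17  ker:npu,psu
∂1c = {h} + {p}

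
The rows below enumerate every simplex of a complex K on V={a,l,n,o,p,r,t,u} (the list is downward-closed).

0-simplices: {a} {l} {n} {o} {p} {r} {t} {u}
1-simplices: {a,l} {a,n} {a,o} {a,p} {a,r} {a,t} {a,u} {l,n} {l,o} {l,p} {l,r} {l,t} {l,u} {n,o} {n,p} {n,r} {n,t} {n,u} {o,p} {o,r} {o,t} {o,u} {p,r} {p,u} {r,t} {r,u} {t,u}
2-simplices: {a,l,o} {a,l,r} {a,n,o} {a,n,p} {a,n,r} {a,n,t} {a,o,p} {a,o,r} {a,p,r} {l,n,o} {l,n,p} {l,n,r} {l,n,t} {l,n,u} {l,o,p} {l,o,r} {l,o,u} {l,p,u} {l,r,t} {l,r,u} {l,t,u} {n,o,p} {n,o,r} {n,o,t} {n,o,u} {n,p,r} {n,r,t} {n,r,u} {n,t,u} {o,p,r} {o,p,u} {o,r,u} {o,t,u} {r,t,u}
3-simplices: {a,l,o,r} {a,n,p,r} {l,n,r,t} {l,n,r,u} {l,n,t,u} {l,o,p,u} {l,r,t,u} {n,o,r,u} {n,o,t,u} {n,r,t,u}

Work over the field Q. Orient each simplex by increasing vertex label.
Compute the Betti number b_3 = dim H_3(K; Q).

b_3=1

n_0=8 n_1=27 n_2=34 n_3=10  [Q]
∂1: piv[al,an,ao,ap,ar,at,au] rk=7  ker:ln,lo,lp,lr,lt,lu,no,np,nr,nt,nu,op,or,ot,ou,pr,pu,rt,ru,tu
∂2: piv[alo,alr,ano,anp,anr,ant,aop,aor,apr,lno,lnp,lnt,lnu,lou,lpu,lrt,lru,ltu,not] rk=19  ker:lnr,lop,lor,nop,nor,nou,npr,nrt,nru,ntu,opr,opu,oru,otu,rtu
∂3: piv[alor,anpr,lnrt,lnru,lntu,lopu,lrtu,noru,notu] rk=9  ker:nrtu
b_3=(10−9)−0=1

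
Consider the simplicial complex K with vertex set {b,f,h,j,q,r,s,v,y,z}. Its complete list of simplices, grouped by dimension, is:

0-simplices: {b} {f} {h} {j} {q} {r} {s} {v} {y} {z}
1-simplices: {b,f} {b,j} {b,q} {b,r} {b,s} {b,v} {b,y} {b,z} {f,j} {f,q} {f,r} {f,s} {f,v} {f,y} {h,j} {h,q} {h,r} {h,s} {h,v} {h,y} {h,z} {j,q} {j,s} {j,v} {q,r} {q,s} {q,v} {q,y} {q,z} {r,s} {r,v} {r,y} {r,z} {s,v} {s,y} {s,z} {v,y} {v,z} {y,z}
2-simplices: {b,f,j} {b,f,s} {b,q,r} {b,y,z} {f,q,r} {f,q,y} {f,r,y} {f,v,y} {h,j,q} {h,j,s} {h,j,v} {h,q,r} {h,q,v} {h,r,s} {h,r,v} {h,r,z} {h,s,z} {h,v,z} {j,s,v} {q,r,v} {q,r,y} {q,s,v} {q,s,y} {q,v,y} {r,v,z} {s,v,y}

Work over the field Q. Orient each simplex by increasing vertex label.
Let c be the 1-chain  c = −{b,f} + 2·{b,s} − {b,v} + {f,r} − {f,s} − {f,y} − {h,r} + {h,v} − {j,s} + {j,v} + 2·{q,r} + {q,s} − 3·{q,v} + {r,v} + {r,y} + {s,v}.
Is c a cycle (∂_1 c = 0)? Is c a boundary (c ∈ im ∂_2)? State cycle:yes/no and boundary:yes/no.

cycle:yes boundary:no

n_0=10 n_1=39 n_2=26  [Q]
∂1: piv[bf,bj,bq,br,bs,bv,by,bz,hj] rk=9  ker:fj,fq,fr,fs,fv,fy,hq,hr,hs,hv,hy,hz,jq,js,jv,qr,qs,qv,qy,qz,rs,rv,ry,rz,sv,sy,sz,vy,vz,yz
∂2: piv[bfj,bfs,bqr,byz,fqr,fqy,fry,fvy,hjq,hjs,hjv,hqr,hqv,hrs,hrv,hrz,hsz,hvz,jsv,qsv,qsy,qvy] rk=22  ker:qrv,qry,rvz,svy
∂1c = 0
c vs im∂2: residual ≠ 0 ⇒ not boundary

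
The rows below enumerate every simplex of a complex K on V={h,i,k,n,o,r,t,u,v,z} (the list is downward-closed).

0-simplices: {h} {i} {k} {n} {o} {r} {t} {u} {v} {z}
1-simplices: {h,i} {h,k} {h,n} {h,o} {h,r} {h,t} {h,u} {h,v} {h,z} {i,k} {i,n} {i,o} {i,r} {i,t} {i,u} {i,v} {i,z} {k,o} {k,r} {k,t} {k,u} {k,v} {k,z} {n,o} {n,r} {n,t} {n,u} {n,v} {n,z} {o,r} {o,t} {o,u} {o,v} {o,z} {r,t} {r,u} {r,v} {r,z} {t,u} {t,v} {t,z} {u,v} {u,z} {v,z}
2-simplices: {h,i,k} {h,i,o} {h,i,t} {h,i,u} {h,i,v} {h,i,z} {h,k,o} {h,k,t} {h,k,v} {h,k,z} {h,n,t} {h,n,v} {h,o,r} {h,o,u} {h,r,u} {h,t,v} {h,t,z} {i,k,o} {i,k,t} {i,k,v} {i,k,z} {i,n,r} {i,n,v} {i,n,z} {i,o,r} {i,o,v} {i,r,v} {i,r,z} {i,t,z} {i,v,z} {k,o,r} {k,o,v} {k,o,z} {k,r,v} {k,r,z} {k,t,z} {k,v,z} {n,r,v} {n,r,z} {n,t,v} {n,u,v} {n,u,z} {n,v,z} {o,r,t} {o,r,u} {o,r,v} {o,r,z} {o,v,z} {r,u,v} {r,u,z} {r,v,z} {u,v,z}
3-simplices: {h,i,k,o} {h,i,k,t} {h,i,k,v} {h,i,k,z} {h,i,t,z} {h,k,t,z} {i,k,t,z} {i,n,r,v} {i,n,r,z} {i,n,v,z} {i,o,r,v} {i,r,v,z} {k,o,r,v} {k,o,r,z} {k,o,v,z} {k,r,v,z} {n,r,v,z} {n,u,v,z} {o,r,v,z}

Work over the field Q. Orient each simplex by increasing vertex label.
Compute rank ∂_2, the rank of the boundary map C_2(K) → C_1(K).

n_0=10 n_1=44 n_2=52 n_3=19  [Q]
∂1: piv[hi,hk,hn,ho,hr,ht,hu,hv,hz] rk=9  ker:ik,in,io,ir,it,iu,iv,iz,ko,kr,kt,ku,kv,kz,no,nr,nt,nu,nv,nz,or,ot,ou,ov,oz,rt,ru,rv,rz,tu,tv,tz,uv,uz,vz
∂2: piv[hik,hio,hit,hiu,hiv,hiz,hko,hkt,hkv,hkz,hnt,hnv,hor,hou,hru,htv,htz,inr,inv,inz,ior,iov,irv,irz,ivz,kor,koz,nuv,nuz,ort,ruv] rk=31  ker:iko,ikt,ikv,ikz,itz,kov,krv,krz,ktz,kvz,nrv,nrz,ntv,nvz,oru,orv,orz,ovz,ruz,rvz,uvz
∂3: piv[hiko,hikt,hikv,hikz,hitz,hktz,inrv,inrz,invz,iorv,irvz,korv,korz,kovz,krvz,nuvz] rk=16  ker:iktz,nrvz,orvz
rk∂_2=31

rank∂_2=31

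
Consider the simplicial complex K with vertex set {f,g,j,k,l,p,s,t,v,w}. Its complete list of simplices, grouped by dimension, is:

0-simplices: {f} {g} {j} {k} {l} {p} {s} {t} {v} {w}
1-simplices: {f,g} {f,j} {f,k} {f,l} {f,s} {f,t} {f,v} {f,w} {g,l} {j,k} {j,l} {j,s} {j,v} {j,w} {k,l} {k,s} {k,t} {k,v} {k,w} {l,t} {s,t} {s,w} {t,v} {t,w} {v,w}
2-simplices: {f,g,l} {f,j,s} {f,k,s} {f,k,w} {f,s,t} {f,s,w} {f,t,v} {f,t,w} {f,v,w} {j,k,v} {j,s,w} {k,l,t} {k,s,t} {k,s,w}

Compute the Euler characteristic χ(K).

χ(K)=-1

n_0=10 n_1=25 n_2=14
χ=+10−25+14=-1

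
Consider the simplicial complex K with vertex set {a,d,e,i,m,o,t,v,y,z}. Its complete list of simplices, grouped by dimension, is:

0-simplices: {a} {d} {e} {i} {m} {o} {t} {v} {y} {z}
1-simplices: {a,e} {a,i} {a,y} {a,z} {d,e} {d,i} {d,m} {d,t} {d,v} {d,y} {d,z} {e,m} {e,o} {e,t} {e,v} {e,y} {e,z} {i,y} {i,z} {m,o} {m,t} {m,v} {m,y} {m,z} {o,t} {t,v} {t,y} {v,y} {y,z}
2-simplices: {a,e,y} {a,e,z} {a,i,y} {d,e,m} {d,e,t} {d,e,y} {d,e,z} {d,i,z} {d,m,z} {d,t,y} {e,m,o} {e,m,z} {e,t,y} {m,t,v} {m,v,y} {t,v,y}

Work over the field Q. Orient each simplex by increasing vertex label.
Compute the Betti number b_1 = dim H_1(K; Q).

n_0=10 n_1=29 n_2=16  [Q]
∂1: piv[ae,ai,ay,az,de,dm,dt,dv,eo] rk=9  ker:di,dy,dz,em,et,ev,ey,ez,iy,iz,mo,mt,mv,my,mz,ot,tv,ty,vy,yz
∂2: piv[aey,aez,aiy,dem,det,dey,dez,diz,dmz,dty,emo,mtv,mvy,tvy] rk=14  ker:emz,ety
b_1=(29−9)−14=6

b_1=6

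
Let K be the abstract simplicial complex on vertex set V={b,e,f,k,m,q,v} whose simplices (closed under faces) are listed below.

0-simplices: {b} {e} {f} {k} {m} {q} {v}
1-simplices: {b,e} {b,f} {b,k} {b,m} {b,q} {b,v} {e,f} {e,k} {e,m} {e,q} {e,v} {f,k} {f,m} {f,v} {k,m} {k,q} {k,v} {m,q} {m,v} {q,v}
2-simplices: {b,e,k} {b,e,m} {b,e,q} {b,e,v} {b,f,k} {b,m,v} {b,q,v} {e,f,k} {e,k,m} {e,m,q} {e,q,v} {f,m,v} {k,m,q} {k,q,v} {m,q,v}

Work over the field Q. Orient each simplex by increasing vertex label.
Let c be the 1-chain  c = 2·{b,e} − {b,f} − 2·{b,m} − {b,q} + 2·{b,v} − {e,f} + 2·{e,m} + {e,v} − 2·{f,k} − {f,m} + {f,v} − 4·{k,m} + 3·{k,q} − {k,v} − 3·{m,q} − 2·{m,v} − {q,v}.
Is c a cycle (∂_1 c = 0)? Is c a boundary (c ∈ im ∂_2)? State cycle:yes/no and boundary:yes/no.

cycle:yes boundary:yes

n_0=7 n_1=20 n_2=15  [Q]
∂1: piv[be,bf,bk,bm,bq,bv] rk=6  ker:ef,ek,em,eq,ev,fk,fm,fv,km,kq,kv,mq,mv,qv
∂2: piv[bek,bem,beq,bev,bfk,bmv,bqv,efk,ekm,emq,fmv,kmq,kqv] rk=13  ker:eqv,mqv
∂1c = 0
c vs im∂2: reduces to 0 ⇒ boundary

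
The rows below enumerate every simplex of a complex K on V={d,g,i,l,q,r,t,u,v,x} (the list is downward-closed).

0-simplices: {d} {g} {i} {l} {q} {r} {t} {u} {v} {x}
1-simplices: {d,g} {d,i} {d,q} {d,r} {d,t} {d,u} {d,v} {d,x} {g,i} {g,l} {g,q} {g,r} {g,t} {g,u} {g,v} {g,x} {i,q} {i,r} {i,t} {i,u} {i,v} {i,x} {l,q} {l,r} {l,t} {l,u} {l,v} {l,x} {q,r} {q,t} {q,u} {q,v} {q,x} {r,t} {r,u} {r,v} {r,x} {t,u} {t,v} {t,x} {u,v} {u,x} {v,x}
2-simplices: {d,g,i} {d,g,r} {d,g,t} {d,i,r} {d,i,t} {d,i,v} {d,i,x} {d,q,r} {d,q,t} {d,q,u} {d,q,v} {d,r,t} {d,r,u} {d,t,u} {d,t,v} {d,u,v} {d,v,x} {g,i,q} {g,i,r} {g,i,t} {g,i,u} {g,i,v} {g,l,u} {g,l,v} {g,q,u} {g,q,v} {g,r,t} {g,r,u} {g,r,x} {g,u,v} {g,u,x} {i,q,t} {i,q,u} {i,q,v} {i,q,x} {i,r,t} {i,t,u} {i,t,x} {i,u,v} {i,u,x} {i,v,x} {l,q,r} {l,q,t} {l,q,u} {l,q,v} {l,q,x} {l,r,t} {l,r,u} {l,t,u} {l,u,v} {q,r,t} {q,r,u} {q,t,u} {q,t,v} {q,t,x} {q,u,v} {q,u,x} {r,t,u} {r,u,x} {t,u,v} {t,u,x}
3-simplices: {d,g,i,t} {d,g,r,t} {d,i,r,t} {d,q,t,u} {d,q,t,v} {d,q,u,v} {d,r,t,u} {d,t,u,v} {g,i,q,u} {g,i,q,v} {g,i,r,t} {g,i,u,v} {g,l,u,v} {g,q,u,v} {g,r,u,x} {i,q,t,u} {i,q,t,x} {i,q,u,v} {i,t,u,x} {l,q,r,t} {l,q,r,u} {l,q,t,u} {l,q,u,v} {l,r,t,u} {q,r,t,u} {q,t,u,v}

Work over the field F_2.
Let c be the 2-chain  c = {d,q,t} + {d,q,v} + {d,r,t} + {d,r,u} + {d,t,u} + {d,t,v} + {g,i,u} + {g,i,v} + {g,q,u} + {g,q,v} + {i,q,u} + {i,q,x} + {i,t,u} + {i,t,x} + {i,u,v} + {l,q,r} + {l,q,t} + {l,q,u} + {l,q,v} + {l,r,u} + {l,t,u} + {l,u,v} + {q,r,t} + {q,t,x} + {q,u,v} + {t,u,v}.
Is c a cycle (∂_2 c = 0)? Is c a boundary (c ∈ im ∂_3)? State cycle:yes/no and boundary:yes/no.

n_0=10 n_1=43 n_2=61 n_3=26  [Z2]
∂1: piv[dg,di,dq,dr,dt,du,dv,dx,gl] rk=9  ker:gi,gq,gr,gt,gu,gv,gx,iq,ir,it,iu,iv,ix,lq,lr,lt,lu,lv,lx,qr,qt,qu,qv,qx,rt,ru,rv,rx,tu,tv,tx,uv,ux,vx
∂2: piv[dgi,dgr,dgt,dir,dit,div,dix,dqr,dqt,dqu,dqv,drt,dru,dtu,dtv,duv,dvx,giq,giu,giv,glu,glv,gqu,gqv,grx,gux,iqx,itx,iux,lqr,lqt,lqu,lqx] rk=33  ker:gir,git,grt,gru,guv,iqt,iqu,iqv,irt,itu,iuv,ivx,lqv,lrt,lru,ltu,luv,qrt,qru,qtu,qtv,qtx,quv,qux,rtu,rux,tuv,tux
∂3: piv[dgit,dgrt,dirt,dqtu,dqtv,dquv,drtu,dtuv,giqu,giqv,girt,giuv,gluv,gquv,grux,iqtu,iqtx,itux,lqrt,lqru,lqtu,lquv,lrtu] rk=23  ker:iquv,qrtu,qtuv
∂2c = 0
c vs im∂3: reduces to 0 ⇒ boundary

cycle:yes boundary:yes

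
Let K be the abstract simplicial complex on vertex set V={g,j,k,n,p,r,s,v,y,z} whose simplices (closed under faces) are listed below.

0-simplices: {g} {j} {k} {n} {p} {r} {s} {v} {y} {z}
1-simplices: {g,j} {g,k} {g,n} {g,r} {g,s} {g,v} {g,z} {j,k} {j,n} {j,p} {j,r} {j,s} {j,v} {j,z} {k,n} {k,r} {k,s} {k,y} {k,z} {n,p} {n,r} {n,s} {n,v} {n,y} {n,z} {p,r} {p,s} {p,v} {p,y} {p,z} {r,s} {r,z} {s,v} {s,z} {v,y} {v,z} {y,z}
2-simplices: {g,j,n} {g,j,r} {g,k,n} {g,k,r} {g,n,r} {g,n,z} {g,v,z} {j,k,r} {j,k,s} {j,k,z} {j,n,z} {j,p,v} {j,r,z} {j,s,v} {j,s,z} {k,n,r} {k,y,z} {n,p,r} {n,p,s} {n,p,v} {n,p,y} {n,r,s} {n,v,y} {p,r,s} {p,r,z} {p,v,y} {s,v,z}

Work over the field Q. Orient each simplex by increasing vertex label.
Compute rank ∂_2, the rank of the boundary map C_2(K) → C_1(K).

n_0=10 n_1=37 n_2=27  [Q]
∂1: piv[gj,gk,gn,gr,gs,gv,gz,jp,ky] rk=9  ker:jk,jn,jr,js,jv,jz,kn,kr,ks,kz,np,nr,ns,nv,ny,nz,pr,ps,pv,py,pz,rs,rz,sv,sz,vy,vz,yz
∂2: piv[gjn,gjr,gkn,gkr,gnr,gnz,gvz,jkr,jks,jkz,jnz,jpv,jrz,jsv,jsz,kyz,npr,nps,npv,npy,nrs,nvy,prz,svz] rk=24  ker:knr,prs,pvy
rk∂_2=24

rank∂_2=24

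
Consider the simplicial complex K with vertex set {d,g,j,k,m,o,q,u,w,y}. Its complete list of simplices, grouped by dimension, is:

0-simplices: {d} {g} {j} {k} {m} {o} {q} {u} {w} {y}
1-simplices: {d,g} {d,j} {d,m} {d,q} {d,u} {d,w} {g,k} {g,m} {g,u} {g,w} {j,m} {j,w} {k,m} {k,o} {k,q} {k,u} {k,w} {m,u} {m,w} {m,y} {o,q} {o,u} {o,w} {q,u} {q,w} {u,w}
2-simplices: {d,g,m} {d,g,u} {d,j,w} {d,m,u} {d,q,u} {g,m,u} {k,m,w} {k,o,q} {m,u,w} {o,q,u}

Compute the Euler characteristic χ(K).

n_0=10 n_1=26 n_2=10
χ=+10−26+10=-6

χ(K)=-6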